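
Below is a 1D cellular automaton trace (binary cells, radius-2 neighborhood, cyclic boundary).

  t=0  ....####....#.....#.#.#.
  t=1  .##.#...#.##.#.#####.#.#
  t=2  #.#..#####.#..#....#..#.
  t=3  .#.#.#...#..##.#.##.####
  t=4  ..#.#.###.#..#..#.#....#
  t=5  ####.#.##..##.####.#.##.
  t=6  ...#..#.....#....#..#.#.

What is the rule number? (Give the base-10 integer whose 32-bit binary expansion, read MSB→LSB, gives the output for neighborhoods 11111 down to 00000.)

  nb #####: next=.  (t=1,i=17, bit31=0)
  nb ####.: next=.  (t=0,i=6, bit30=0)
  nb ###.#: next=#  (t=1,i=19, bit29=1)
  nb ###..: next=.  (t=0,i=7, bit28=0)
  nb ##.##: next=.  (t=3,i=19, bit27=0)
  nb ##.#.: next=.  (t=1,i=3, bit26=0)
  nb ##..#: next=.  (t=5,i=9, bit25=0)
  nb ##...: next=#  (t=0,i=8, bit24=1)
  nb #.###: next=.  (t=1,i=15, bit23=0)
  nb #.##.: next=.  (t=1,i=1, bit22=0)
  nb #.#.#: next=.  (t=0,i=20, bit21=0)
  nb #.#..: next=.  (t=0,i=22, bit20=0)
  nb #..##: next=.  (t=2,i=4, bit19=0)
  nb #..#.: next=#  (t=2,i=13, bit18=1)
  nb #...#: next=#  (t=1,i=6, bit17=1)
  nb #....: next=.  (t=0,i=0, bit16=0)
  nb .####: next=.  (t=0,i=5, bit15=0)
  nb .###.: next=#  (t=4,i=7, bit14=1)
  nb .##.#: next=#  (t=1,i=2, bit13=1)
  nb .##..: next=.  (t=5,i=8, bit12=0)
  nb .#.##: next=#  (t=1,i=0, bit11=1)
  nb .#.#.: next=#  (t=0,i=19, bit10=1)
  nb .#..#: next=#  (t=2,i=3, bit9=1)
  nb .#...: next=#  (t=0,i=13, bit8=1)
  nb ..###: next=#  (t=0,i=4, bit7=1)
  nb ..##.: next=.  (t=3,i=12, bit6=0)
  nb ..#.#: next=#  (t=0,i=18, bit5=1)
  nb ..#..: next=.  (t=0,i=12, bit4=0)
  nb ...##: next=.  (t=0,i=3, bit3=0)
  nb ...#.: next=#  (t=0,i=11, bit2=1)
  nb ....#: next=#  (t=0,i=2, bit1=1)
  nb .....: next=#  (t=0,i=1, bit0=1)
  bits 00100001000001100110111110100111 = 554069927

554069927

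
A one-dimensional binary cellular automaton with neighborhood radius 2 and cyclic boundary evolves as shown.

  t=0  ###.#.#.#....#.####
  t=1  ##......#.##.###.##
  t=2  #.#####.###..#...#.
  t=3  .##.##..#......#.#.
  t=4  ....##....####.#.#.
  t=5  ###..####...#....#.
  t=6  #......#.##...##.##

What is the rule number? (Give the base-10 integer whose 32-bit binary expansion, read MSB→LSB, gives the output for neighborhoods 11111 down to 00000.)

  #####|#  b31=1 t=0,i=0
  ####.|#  b30=1 t=0,i=1
  ###.#|.  b29=0 t=0,i=2
  ###..|.  b28=0 t=1,i=1
  ##.##|.  b27=0 t=1,i=12
  ##.#.|.  b26=0 t=0,i=3
  ##..#|.  b25=0 t=2,i=11
  ##...|#  b24=1 t=1,i=2
  #.###|#  b23=1 t=0,i=15
  #.##.|#  b22=1 t=1,i=10
  #.#.#|.  b21=0 t=0,i=4
  #.#..|#  b20=1 t=0,i=8
  #..##|.  b19=0 t=3,i=0
  #..#.|.  b18=0 t=2,i=12
  #...#|#  b17=1 t=2,i=15
  #....|#  b16=1 t=0,i=10
  .####|.  b15=0 t=0,i=16
  .###.|.  b14=0 t=1,i=14
  .##.#|.  b13=0 t=1,i=11
  .##..|#  b12=1 t=3,i=5
  .#.##|#  b11=1 t=0,i=14
  .#.#.|.  b10=0 t=0,i=5
  .#..#|.  b9=0 t=3,i=18
  .#...|.  b8=0 t=0,i=9
  ..###|.  b7=0 t=4,i=10
  ..##.|.  b6=0 t=3,i=1
  ..#.#|#  b5=1 t=0,i=13
  ..#..|.  b4=0 t=2,i=13
  ...##|.  b3=0 t=4,i=3
  ...#.|.  b2=0 t=0,i=12
  ....#|#  b1=1 t=0,i=11
  .....|#  b0=1 t=1,i=4
  bits 11000001110100110001100000100011 = 3251836963

3251836963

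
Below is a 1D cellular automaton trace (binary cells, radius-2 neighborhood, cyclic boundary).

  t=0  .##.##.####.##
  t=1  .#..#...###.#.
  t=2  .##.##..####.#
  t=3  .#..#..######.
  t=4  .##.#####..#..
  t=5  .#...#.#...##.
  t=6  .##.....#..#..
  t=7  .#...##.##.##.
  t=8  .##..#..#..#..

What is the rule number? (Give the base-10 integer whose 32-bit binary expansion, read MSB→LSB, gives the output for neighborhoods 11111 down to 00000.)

1682490323

  #####|.  b31=0 t=3,i=9
  ####.|#  b30=1 t=0,i=9
  ###.#|#  b29=1 t=0,i=10
  ###..|.  b28=0 t=3,i=12
  ##.##|.  b27=0 t=0,i=0
  ##.#.|#  b26=1 t=1,i=11
  ##..#|.  b25=0 t=2,i=6
  ##...|.  b24=0 t=6,i=3
  #.###|.  b23=0 t=0,i=7
  #.##.|#  b22=1 t=0,i=1
  #.#.#|.  b21=0 t=2,i=13
  #.#..|.  b20=0 t=1,i=12
  #..##|#  b19=1 t=2,i=7
  #..#.|.  b18=0 t=1,i=0
  #...#|.  b17=0 t=1,i=6
  #....|.  b16=0 t=6,i=4
  .####|#  b15=1 t=0,i=8
  .###.|#  b14=1 t=1,i=9
  .##.#|.  b13=0 t=0,i=2
  .##..|.  b12=0 t=2,i=5
  .#.##|.  b11=0 t=2,i=0
  .#.#.|.  b10=0 t=5,i=6
  .#..#|#  b9=1 t=1,i=2
  .#...|#  b8=1 t=1,i=5
  ..###|#  b7=1 t=1,i=8
  ..##.|#  b6=1 t=4,i=1
  ..#.#|.  b5=0 t=5,i=5
  ..#..|#  b4=1 t=1,i=1
  ...##|.  b3=0 t=1,i=7
  ...#.|.  b2=0 t=5,i=4
  ....#|#  b1=1 t=6,i=6
  .....|#  b0=1 t=6,i=5
  bits 01100100010010001100001111010011 = 1682490323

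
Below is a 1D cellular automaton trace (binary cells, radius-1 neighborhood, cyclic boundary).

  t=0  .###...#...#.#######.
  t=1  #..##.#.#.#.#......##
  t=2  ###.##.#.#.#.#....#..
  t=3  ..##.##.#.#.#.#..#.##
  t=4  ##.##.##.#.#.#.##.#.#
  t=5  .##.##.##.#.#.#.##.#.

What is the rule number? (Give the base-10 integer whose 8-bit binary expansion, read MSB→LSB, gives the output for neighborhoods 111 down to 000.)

114

  [7] ### => .  t=0,i=2
  [6] ##. => #  t=0,i=3
  [5] #.# => #  t=0,i=12
  [4] #.. => #  t=0,i=4
  [3] .## => .  t=0,i=1
  [2] .#. => .  t=0,i=7
  [1] ..# => #  t=0,i=0
  [0] ... => .  t=0,i=5
  bits 01110010 = 114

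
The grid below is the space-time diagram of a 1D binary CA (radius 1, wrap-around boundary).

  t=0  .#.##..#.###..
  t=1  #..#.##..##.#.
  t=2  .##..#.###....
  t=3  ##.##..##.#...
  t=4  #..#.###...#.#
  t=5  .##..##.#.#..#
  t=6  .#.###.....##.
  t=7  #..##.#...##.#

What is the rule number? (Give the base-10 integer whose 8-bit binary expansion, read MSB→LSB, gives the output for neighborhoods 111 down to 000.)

  nb ###: next=#  (t=0,i=10, bit7=1)
  nb ##.: next=.  (t=0,i=4, bit6=0)
  nb #.#: next=.  (t=0,i=2, bit5=0)
  nb #..: next=#  (t=0,i=5, bit4=1)
  nb .##: next=#  (t=0,i=3, bit3=1)
  nb .#.: next=.  (t=0,i=1, bit2=0)
  nb ..#: next=#  (t=0,i=0, bit1=1)
  nb ...: next=.  (t=0,i=13, bit0=0)
  bits 10011010 = 154

154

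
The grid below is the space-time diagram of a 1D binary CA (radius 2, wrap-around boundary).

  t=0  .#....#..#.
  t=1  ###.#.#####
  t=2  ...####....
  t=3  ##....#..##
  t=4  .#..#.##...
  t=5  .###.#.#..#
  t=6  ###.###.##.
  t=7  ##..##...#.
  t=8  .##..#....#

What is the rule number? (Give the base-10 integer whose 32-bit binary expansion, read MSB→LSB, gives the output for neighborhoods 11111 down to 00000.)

379879187

  nb #####: next=.  (t=1,i=0, bit31=0)
  nb ####.: next=.  (t=1,i=1, bit30=0)
  nb ###.#: next=.  (t=1,i=2, bit29=0)
  nb ###..: next=#  (t=2,i=6, bit28=1)
  nb ##.##: next=.  (t=6,i=3, bit27=0)
  nb ##.#.: next=#  (t=1,i=3, bit26=1)
  nb ##..#: next=#  (t=7,i=2, bit25=1)
  nb ##...: next=.  (t=2,i=7, bit24=0)
  nb #.###: next=#  (t=1,i=6, bit23=1)
  nb #.##.: next=.  (t=4,i=6, bit22=0)
  nb #.#.#: next=#  (t=1,i=4, bit21=1)
  nb #.#..: next=.  (t=5,i=7, bit20=0)
  nb #..##: next=.  (t=3,i=8, bit19=0)
  nb #..#.: next=#  (t=0,i=0, bit18=1)
  nb #...#: next=.  (t=7,i=7, bit17=0)
  nb #....: next=.  (t=0,i=3, bit16=0)
  nb .####: next=.  (t=1,i=7, bit15=0)
  nb .###.: next=#  (t=5,i=2, bit14=1)
  nb .##.#: next=#  (t=6,i=9, bit13=1)
  nb .##..: next=#  (t=4,i=7, bit12=1)
  nb .#.##: next=#  (t=1,i=5, bit11=1)
  nb .#.#.: next=#  (t=5,i=6, bit10=1)
  nb .#..#: next=#  (t=0,i=7, bit9=1)
  nb .#...: next=#  (t=0,i=2, bit8=1)
  nb ..###: next=.  (t=2,i=3, bit7=0)
  nb ..##.: next=.  (t=7,i=4, bit6=0)
  nb ..#.#: next=.  (t=4,i=4, bit5=0)
  nb ..#..: next=#  (t=0,i=1, bit4=1)
  nb ...##: next=.  (t=2,i=2, bit3=0)
  nb ...#.: next=.  (t=0,i=5, bit2=0)
  nb ....#: next=#  (t=0,i=4, bit1=1)
  nb .....: next=#  (t=2,i=0, bit0=1)
  bits 00010110101001000111111100010011 = 379879187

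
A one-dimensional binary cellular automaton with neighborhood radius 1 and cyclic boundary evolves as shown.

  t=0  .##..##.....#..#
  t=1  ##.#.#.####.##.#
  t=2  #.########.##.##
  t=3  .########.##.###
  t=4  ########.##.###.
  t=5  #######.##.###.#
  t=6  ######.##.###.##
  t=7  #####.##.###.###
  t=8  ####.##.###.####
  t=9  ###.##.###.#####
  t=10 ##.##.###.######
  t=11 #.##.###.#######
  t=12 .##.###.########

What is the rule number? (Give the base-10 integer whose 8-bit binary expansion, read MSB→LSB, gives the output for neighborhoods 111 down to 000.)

  [7] ### => #  t=1,i=0
  [6] ##. => .  t=0,i=2
  [5] #.# => #  t=0,i=0
  [4] #.. => #  t=0,i=3
  [3] .## => #  t=0,i=1
  [2] .#. => #  t=0,i=12
  [1] ..# => .  t=0,i=4
  [0] ... => #  t=0,i=8
  bits 10111101 = 189

189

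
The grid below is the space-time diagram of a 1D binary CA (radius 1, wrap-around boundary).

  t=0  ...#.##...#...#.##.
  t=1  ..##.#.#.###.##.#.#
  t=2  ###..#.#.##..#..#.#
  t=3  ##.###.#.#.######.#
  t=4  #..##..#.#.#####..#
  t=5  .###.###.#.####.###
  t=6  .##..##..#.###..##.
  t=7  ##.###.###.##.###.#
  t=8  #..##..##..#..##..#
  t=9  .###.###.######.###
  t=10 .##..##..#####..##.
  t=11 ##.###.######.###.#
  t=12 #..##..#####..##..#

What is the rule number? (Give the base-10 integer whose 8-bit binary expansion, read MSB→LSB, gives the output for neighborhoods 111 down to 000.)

158

  nb ###: next=#  (t=1,i=10, bit7=1)
  nb ##.: next=.  (t=0,i=6, bit6=0)
  nb #.#: next=.  (t=0,i=4, bit5=0)
  nb #..: next=#  (t=0,i=7, bit4=1)
  nb .##: next=#  (t=0,i=5, bit3=1)
  nb .#.: next=#  (t=0,i=3, bit2=1)
  nb ..#: next=#  (t=0,i=2, bit1=1)
  nb ...: next=.  (t=0,i=0, bit0=0)
  bits 10011110 = 158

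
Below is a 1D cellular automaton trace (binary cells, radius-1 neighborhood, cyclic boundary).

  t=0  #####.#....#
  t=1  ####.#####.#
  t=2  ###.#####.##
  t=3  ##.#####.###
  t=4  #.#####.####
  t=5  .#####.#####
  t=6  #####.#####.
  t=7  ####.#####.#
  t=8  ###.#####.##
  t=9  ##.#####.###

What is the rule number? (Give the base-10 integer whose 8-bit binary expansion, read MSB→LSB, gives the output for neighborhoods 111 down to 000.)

  [7] ### => #  t=0,i=0
  [6] ##. => .  t=0,i=4
  [5] #.# => #  t=0,i=5
  [4] #.. => #  t=0,i=7
  [3] .## => #  t=0,i=11
  [2] .#. => #  t=0,i=6
  [1] ..# => .  t=0,i=10
  [0] ... => #  t=0,i=8
  bits 10111101 = 189

189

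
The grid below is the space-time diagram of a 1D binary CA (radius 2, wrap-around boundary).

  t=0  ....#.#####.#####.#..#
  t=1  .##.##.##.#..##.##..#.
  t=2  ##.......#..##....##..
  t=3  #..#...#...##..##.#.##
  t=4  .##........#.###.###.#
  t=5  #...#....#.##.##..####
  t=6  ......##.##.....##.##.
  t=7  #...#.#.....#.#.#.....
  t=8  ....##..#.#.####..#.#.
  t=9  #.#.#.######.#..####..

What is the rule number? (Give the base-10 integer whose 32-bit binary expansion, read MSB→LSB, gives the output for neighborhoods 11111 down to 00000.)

  ##### -> #   bit 31 = 1  t=0,i=8
  ####. -> .   bit 30 = 0  t=0,i=9
  ###.# -> #   bit 29 = 1  t=0,i=10
  ###.. -> .   bit 28 = 0  t=3,i=0
  ##.## -> .   bit 27 = 0  t=0,i=11
  ##.#. -> #   bit 26 = 1  t=0,i=17
  ##..# -> #   bit 25 = 1  t=1,i=18
  ##... -> .   bit 24 = 0  t=2,i=2
  #.### -> .   bit 23 = 0  t=0,i=6
  #.##. -> .   bit 22 = 0  t=1,i=4
  #.#.# -> #   bit 21 = 1  t=3,i=18
  #.#.. -> .   bit 20 = 0  t=0,i=18
  #..## -> #   bit 19 = 1  t=1,i=0
  #..#. -> #   bit 18 = 1  t=0,i=20
  #...# -> .   bit 17 = 0  t=3,i=5
  #.... -> #   bit 16 = 1  t=0,i=1
  .#### -> #   bit 15 = 1  t=0,i=7
  .###. -> #   bit 14 = 1  t=3,i=21
  .##.# -> .   bit 13 = 0  t=1,i=2
  .##.. -> .   bit 12 = 0  t=1,i=17
  .#.## -> #   bit 11 = 1  t=0,i=5
  .#.#. -> #   bit 10 = 1  t=7,i=5
  .#..# -> .   bit 9 = 0  t=0,i=19
  .#... -> .   bit 8 = 0  t=0,i=0
  ..### -> .   bit 7 = 0  t=5,i=18
  ..##. -> #   bit 6 = 1  t=1,i=1
  ..#.# -> #   bit 5 = 1  t=0,i=4
  ..#.. -> .   bit 4 = 0  t=0,i=21
  ...## -> .   bit 3 = 0  t=2,i=17
  ...#. -> .   bit 2 = 0  t=0,i=3
  ....# -> #   bit 1 = 1  t=0,i=2
  ..... -> .   bit 0 = 0  t=2,i=4
  bits 10100110001011011100110001100010 = 2788019298

2788019298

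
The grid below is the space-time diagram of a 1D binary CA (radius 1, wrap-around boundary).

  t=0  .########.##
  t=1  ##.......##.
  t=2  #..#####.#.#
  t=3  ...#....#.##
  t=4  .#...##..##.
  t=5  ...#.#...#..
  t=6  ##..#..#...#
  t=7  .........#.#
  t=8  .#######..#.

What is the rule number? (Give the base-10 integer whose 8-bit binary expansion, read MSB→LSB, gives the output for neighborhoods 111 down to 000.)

  ### -> .   bit 7 = 0  t=0,i=2
  ##. -> .   bit 6 = 0  t=0,i=8
  #.# -> #   bit 5 = 1  t=0,i=0
  #.. -> .   bit 4 = 0  t=1,i=2
  .## -> #   bit 3 = 1  t=0,i=1
  .#. -> .   bit 2 = 0  t=2,i=9
  ..# -> .   bit 1 = 0  t=1,i=8
  ... -> #   bit 0 = 1  t=1,i=3
  bits 00101001 = 41

41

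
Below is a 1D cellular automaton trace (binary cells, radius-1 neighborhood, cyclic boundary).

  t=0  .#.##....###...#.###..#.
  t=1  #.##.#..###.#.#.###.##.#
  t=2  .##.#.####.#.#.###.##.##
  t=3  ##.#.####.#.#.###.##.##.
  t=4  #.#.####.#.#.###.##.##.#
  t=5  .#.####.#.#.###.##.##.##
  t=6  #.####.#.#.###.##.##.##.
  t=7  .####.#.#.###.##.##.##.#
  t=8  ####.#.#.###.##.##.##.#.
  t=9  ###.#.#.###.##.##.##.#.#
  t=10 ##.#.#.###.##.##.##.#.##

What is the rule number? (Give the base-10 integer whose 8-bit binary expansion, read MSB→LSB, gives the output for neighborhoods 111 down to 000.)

  ### -> #   bit 7 = 1  t=0,i=10
  ##. -> .   bit 6 = 0  t=0,i=4
  #.# -> #   bit 5 = 1  t=0,i=2
  #.. -> #   bit 4 = 1  t=0,i=5
  .## -> #   bit 3 = 1  t=0,i=3
  .#. -> .   bit 2 = 0  t=0,i=1
  ..# -> #   bit 1 = 1  t=0,i=0
  ... -> .   bit 0 = 0  t=0,i=6
  bits 10111010 = 186

186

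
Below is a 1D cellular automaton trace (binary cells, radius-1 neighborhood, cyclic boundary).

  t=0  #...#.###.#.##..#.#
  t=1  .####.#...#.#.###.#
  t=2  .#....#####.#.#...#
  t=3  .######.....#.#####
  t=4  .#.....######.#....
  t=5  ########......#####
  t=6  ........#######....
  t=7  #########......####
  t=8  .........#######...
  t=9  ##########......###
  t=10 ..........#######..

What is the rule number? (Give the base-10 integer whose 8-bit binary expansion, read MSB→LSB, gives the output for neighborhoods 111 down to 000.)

31

  nb ###: next=.  (t=0,i=7, bit7=0)
  nb ##.: next=.  (t=0,i=0, bit6=0)
  nb #.#: next=.  (t=0,i=5, bit5=0)
  nb #..: next=#  (t=0,i=1, bit4=1)
  nb .##: next=#  (t=0,i=6, bit3=1)
  nb .#.: next=#  (t=0,i=4, bit2=1)
  nb ..#: next=#  (t=0,i=3, bit1=1)
  nb ...: next=#  (t=0,i=2, bit0=1)
  bits 00011111 = 31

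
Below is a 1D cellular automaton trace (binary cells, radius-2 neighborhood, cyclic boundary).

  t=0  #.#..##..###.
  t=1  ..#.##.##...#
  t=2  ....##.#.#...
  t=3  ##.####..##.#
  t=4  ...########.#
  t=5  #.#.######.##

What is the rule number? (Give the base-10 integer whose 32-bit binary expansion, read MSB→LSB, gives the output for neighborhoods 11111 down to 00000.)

3621298505

  nb #####: next=#  (t=4,i=5, bit31=1)
  nb ####.: next=#  (t=3,i=5, bit30=1)
  nb ###.#: next=.  (t=0,i=11, bit29=0)
  nb ###..: next=#  (t=3,i=6, bit28=1)
  nb ##.##: next=.  (t=1,i=6, bit27=0)
  nb ##.#.: next=#  (t=0,i=12, bit26=1)
  nb ##..#: next=#  (t=0,i=7, bit25=1)
  nb ##...: next=#  (t=1,i=9, bit24=1)
  nb #.###: next=#  (t=3,i=3, bit23=1)
  nb #.##.: next=#  (t=1,i=4, bit22=1)
  nb #.#.#: next=.  (t=0,i=0, bit21=0)
  nb #.#..: next=#  (t=0,i=2, bit20=1)
  nb #..##: next=#  (t=0,i=4, bit19=1)
  nb #..#.: next=.  (t=1,i=1, bit18=0)
  nb #...#: next=.  (t=1,i=10, bit17=0)
  nb #....: next=.  (t=2,i=11, bit16=0)
  nb .####: next=#  (t=3,i=4, bit15=1)
  nb .###.: next=.  (t=0,i=10, bit14=0)
  nb .##.#: next=#  (t=1,i=5, bit13=1)
  nb .##..: next=.  (t=0,i=6, bit12=0)
  nb .#.##: next=.  (t=1,i=3, bit11=0)
  nb .#.#.: next=.  (t=0,i=1, bit10=0)
  nb .#..#: next=.  (t=0,i=3, bit9=0)
  nb .#...: next=#  (t=2,i=10, bit8=1)
  nb ..###: next=.  (t=0,i=9, bit7=0)
  nb ..##.: next=#  (t=0,i=5, bit6=1)
  nb ..#.#: next=.  (t=1,i=2, bit5=0)
  nb ..#..: next=.  (t=1,i=12, bit4=0)
  nb ...##: next=#  (t=2,i=3, bit3=1)
  nb ...#.: next=.  (t=1,i=11, bit2=0)
  nb ....#: next=.  (t=2,i=2, bit1=0)
  nb .....: next=#  (t=2,i=0, bit0=1)
  bits 11010111110110001010000101001001 = 3621298505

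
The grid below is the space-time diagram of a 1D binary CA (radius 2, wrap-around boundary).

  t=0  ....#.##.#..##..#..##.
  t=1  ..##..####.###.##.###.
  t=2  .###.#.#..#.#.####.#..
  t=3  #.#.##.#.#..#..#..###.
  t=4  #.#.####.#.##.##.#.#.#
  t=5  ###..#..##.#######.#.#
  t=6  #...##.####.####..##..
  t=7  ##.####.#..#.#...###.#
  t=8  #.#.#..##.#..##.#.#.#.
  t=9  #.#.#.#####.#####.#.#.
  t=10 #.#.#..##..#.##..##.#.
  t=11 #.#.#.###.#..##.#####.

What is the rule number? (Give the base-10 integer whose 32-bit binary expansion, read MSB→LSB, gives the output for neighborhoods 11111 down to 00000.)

  [31] ##### => #  t=5,i=13
  [30] ####. => .  t=1,i=8
  [29] ###.# => .  t=1,i=9
  [28] ###.. => .  t=1,i=20
  [27] ##.## => #  t=1,i=10
  [26] ##.#. => #  t=0,i=8
  [25] ##..# => .  t=0,i=14
  [24] ##... => .  t=0,i=21
  [23] #.### => .  t=1,i=11
  [22] #.##. => #  t=0,i=6
  [21] #.#.# => #  t=2,i=5
  [20] #.#.. => #  t=0,i=9
  [19] #..## => #  t=0,i=11
  [18] #..#. => #  t=0,i=15
  [17] #...# => .  t=1,i=0
  [16] #.... => .  t=0,i=0
  [15] .#### => #  t=1,i=7
  [14] .###. => #  t=1,i=12
  [13] .##.# => #  t=0,i=7
  [12] .##.. => #  t=0,i=13
  [11] .#.## => .  t=0,i=5
  [10] .#.#. => .  t=2,i=6
  [9] .#..# => .  t=0,i=10
  [8] .#... => #  t=2,i=20
  [7] ..### => .  t=1,i=6
  [6] ..##. => #  t=0,i=12
  [5] ..#.# => .  t=0,i=4
  [4] ..#.. => #  t=0,i=16
  [3] ...## => #  t=1,i=1
  [2] ...#. => #  t=0,i=3
  [1] ....# => #  t=0,i=2
  [0] ..... => .  t=0,i=1
  bits 10001100011111001111000101011110 = 2356998494

2356998494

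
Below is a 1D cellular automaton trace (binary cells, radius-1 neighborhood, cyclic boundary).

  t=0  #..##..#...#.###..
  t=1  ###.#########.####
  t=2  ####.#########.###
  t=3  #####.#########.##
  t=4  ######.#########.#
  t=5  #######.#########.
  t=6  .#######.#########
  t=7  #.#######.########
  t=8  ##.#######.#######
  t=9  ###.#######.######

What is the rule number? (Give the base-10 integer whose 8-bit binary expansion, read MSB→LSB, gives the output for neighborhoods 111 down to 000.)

247

  nb ###: next=#  (t=0,i=14, bit7=1)
  nb ##.: next=#  (t=0,i=4, bit6=1)
  nb #.#: next=#  (t=0,i=12, bit5=1)
  nb #..: next=#  (t=0,i=1, bit4=1)
  nb .##: next=.  (t=0,i=3, bit3=0)
  nb .#.: next=#  (t=0,i=0, bit2=1)
  nb ..#: next=#  (t=0,i=2, bit1=1)
  nb ...: next=#  (t=0,i=9, bit0=1)
  bits 11110111 = 247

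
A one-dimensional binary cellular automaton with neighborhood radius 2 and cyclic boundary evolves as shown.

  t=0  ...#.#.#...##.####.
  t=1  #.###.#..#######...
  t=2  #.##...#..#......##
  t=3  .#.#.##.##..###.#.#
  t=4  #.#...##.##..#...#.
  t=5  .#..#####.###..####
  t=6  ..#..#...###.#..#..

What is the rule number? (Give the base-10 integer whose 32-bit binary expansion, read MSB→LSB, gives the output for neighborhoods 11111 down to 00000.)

176682605

  [31] ##### => .  t=1,i=11
  [30] ####. => .  t=0,i=16
  [29] ###.# => .  t=1,i=4
  [28] ###.. => .  t=0,i=17
  [27] ##.## => #  t=0,i=13
  [26] ##.#. => .  t=1,i=5
  [25] ##..# => #  t=3,i=10
  [24] ##... => .  t=0,i=18
  [23] #.### => #  t=0,i=14
  [22] #.##. => .  t=2,i=2
  [21] #.#.# => .  t=0,i=5
  [20] #.#.. => .  t=0,i=7
  [19] #..## => .  t=1,i=8
  [18] #..#. => #  t=2,i=9
  [17] #...# => #  t=0,i=9
  [16] #.... => #  t=0,i=0
  [15] .#### => #  t=0,i=15
  [14] .###. => #  t=1,i=3
  [13] .##.# => #  t=0,i=12
  [12] .##.. => #  t=2,i=3
  [11] .#.## => .  t=1,i=1
  [10] .#.#. => #  t=0,i=4
  [9] .#..# => #  t=1,i=7
  [8] .#... => .  t=0,i=8
  [7] ..### => .  t=1,i=9
  [6] ..##. => #  t=0,i=11
  [5] ..#.# => #  t=0,i=3
  [4] ..#.. => .  t=2,i=7
  [3] ...## => #  t=0,i=10
  [2] ...#. => #  t=0,i=2
  [1] ....# => .  t=0,i=1
  [0] ..... => #  t=2,i=13
  bits 00001010100001111111011001101101 = 176682605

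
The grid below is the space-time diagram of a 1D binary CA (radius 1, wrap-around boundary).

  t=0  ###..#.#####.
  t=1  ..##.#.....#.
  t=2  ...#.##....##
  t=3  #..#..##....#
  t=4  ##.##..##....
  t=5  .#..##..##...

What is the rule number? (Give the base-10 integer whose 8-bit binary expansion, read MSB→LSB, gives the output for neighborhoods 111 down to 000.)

84

  ### -> .   bit 7 = 0  t=0,i=1
  ##. -> #   bit 6 = 1  t=0,i=2
  #.# -> .   bit 5 = 0  t=0,i=6
  #.. -> #   bit 4 = 1  t=0,i=3
  .## -> .   bit 3 = 0  t=0,i=0
  .#. -> #   bit 2 = 1  t=0,i=5
  ..# -> .   bit 1 = 0  t=0,i=4
  ... -> .   bit 0 = 0  t=1,i=0
  bits 01010100 = 84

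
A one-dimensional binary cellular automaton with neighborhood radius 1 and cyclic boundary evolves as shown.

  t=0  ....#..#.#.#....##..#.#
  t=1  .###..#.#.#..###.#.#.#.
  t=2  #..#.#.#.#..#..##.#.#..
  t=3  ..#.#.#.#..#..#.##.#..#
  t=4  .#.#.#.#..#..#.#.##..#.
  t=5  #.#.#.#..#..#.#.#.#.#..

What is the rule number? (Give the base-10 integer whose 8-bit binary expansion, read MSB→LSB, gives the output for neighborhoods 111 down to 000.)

99

  ###|.  b7=0 t=1,i=2
  ##.|#  b6=1 t=0,i=17
  #.#|#  b5=1 t=0,i=8
  #..|.  b4=0 t=0,i=0
  .##|.  b3=0 t=0,i=16
  .#.|.  b2=0 t=0,i=4
  ..#|#  b1=1 t=0,i=3
  ...|#  b0=1 t=0,i=1
  bits 01100011 = 99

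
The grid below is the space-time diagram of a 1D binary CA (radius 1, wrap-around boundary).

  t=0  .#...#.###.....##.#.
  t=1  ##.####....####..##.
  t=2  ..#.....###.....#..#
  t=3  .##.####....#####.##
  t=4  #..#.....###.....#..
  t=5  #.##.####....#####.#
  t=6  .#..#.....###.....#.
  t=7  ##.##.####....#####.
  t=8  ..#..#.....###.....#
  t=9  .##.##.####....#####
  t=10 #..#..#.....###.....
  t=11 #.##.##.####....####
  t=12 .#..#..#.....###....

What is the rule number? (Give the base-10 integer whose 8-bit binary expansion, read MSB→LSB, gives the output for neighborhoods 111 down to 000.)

  ### -> .   bit 7 = 0  t=0,i=8
  ##. -> .   bit 6 = 0  t=0,i=9
  #.# -> #   bit 5 = 1  t=0,i=6
  #.. -> .   bit 4 = 0  t=0,i=2
  .## -> .   bit 3 = 0  t=0,i=7
  .#. -> #   bit 2 = 1  t=0,i=1
  ..# -> #   bit 1 = 1  t=0,i=0
  ... -> #   bit 0 = 1  t=0,i=3
  bits 00100111 = 39

39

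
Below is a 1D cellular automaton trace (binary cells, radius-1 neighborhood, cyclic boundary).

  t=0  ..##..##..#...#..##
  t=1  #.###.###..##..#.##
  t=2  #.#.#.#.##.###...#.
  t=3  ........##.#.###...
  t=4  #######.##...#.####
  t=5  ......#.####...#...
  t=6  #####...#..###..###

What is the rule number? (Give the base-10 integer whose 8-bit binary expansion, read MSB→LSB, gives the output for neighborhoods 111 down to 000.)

  ###|.  b7=0 t=1,i=3
  ##.|#  b6=1 t=0,i=3
  #.#|.  b5=0 t=1,i=1
  #..|#  b4=1 t=0,i=0
  .##|#  b3=1 t=0,i=2
  .#.|.  b2=0 t=0,i=10
  ..#|.  b1=0 t=0,i=1
  ...|#  b0=1 t=0,i=12
  bits 01011001 = 89

89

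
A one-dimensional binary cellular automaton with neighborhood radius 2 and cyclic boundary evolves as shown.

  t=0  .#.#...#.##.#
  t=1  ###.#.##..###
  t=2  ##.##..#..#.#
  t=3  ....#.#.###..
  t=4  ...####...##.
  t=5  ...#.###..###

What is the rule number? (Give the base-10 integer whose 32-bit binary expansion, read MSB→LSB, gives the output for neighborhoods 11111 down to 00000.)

  [31] ##### => #  t=1,i=0
  [30] ####. => #  t=1,i=1
  [29] ###.# => .  t=1,i=2
  [28] ###.. => #  t=3,i=10
  [27] ##.## => .  t=2,i=2
  [26] ##.#. => #  t=0,i=11
  [25] ##..# => .  t=1,i=8
  [24] ##... => #  t=3,i=11
  [23] #.### => .  t=2,i=12
  [22] #.##. => .  t=0,i=9
  [21] #.#.# => #  t=0,i=1
  [20] #.#.. => .  t=0,i=3
  [19] #..## => .  t=1,i=9
  [18] #..#. => #  t=2,i=6
  [17] #...# => .  t=0,i=5
  [16] #.... => .  t=3,i=12
  [15] .#### => .  t=1,i=11
  [14] .###. => .  t=2,i=0
  [13] .##.# => #  t=0,i=10
  [12] .##.. => #  t=1,i=7
  [11] .#.## => .  t=0,i=8
  [10] .#.#. => #  t=0,i=0
  [9] .#..# => #  t=2,i=8
  [8] .#... => #  t=0,i=4
  [7] ..### => #  t=1,i=10
  [6] ..##. => #  t=4,i=10
  [5] ..#.# => #  t=0,i=7
  [4] ..#.. => .  t=2,i=7
  [3] ...## => .  t=4,i=2
  [2] ...#. => #  t=0,i=6
  [1] ....# => .  t=3,i=2
  [0] ..... => .  t=3,i=0
  bits 11010101001001000011011111100100 = 3575920612

3575920612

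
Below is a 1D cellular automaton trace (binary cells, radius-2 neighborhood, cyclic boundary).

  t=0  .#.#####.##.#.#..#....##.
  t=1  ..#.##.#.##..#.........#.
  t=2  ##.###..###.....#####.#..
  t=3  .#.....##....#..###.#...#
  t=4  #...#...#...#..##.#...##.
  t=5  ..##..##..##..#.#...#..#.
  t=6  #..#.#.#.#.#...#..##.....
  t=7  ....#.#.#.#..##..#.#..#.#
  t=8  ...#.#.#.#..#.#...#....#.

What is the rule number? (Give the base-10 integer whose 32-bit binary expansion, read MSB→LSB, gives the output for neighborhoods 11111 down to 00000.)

  nb #####: next=#  (t=0,i=5, bit31=1)
  nb ####.: next=.  (t=0,i=6, bit30=0)
  nb ###.#: next=#  (t=0,i=7, bit29=1)
  nb ###..: next=.  (t=2,i=5, bit28=0)
  nb ##.##: next=.  (t=0,i=8, bit27=0)
  nb ##.#.: next=.  (t=0,i=11, bit26=0)
  nb ##..#: next=.  (t=0,i=24, bit25=0)
  nb ##...: next=.  (t=2,i=11, bit24=0)
  nb #.###: next=.  (t=0,i=3, bit23=0)
  nb #.##.: next=#  (t=0,i=9, bit22=1)
  nb #.#.#: next=.  (t=0,i=12, bit21=0)
  nb #.#..: next=.  (t=0,i=14, bit20=0)
  nb #..##: next=#  (t=2,i=7, bit19=1)
  nb #..#.: next=.  (t=0,i=0, bit18=0)
  nb #...#: next=#  (t=1,i=0, bit17=1)
  nb #....: next=.  (t=0,i=19, bit16=0)
  nb .####: next=#  (t=0,i=4, bit15=1)
  nb .###.: next=.  (t=2,i=4, bit14=0)
  nb .##.#: next=#  (t=0,i=10, bit13=1)
  nb .##..: next=#  (t=0,i=23, bit12=1)
  nb .#.##: next=#  (t=0,i=2, bit11=1)
  nb .#.#.: next=#  (t=0,i=13, bit10=1)
  nb .#..#: next=.  (t=0,i=15, bit9=0)
  nb .#...: next=.  (t=0,i=18, bit8=0)
  nb ..###: next=#  (t=2,i=8, bit7=1)
  nb ..##.: next=.  (t=0,i=22, bit6=0)
  nb ..#.#: next=.  (t=0,i=1, bit5=0)
  nb ..#..: next=.  (t=0,i=17, bit4=0)
  nb ...##: next=.  (t=0,i=21, bit3=0)
  nb ...#.: next=#  (t=1,i=1, bit2=1)
  nb ....#: next=.  (t=0,i=20, bit1=0)
  nb .....: next=#  (t=1,i=16, bit0=1)
  bits 10100000010010101011110010000101 = 2689252485

2689252485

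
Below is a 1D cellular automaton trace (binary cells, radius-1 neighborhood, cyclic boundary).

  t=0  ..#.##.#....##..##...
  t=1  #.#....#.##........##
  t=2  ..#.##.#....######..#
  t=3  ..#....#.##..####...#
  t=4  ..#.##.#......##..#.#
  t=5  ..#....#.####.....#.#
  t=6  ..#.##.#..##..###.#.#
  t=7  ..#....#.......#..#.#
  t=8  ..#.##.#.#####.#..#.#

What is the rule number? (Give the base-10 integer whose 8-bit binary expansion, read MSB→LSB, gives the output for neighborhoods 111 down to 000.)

133

  ###|#  b7=1 t=1,i=20
  ##.|.  b6=0 t=0,i=5
  #.#|.  b5=0 t=0,i=3
  #..|.  b4=0 t=0,i=8
  .##|.  b3=0 t=0,i=4
  .#.|#  b2=1 t=0,i=2
  ..#|.  b1=0 t=0,i=1
  ...|#  b0=1 t=0,i=0
  bits 10000101 = 133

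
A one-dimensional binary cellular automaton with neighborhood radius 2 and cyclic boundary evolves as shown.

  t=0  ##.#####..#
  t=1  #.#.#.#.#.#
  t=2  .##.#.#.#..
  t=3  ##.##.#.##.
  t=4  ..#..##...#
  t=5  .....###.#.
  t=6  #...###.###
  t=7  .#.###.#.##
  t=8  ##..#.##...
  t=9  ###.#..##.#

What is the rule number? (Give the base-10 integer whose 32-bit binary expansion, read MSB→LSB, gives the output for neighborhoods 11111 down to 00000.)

1328665068

  [31] ##### => .  t=0,i=5
  [30] ####. => #  t=0,i=6
  [29] ###.# => .  t=0,i=1
  [28] ###.. => .  t=0,i=7
  [27] ##.## => #  t=0,i=2
  [26] ##.#. => #  t=1,i=1
  [25] ##..# => #  t=0,i=8
  [24] ##... => #  t=4,i=7
  [23] #.### => .  t=0,i=3
  [22] #.##. => .  t=1,i=10
  [21] #.#.# => #  t=1,i=2
  [20] #.#.. => #  t=2,i=8
  [19] #..## => .  t=0,i=9
  [18] #..#. => .  t=4,i=1
  [17] #...# => .  t=2,i=10
  [16] #.... => #  t=5,i=0
  [15] .#### => #  t=0,i=4
  [14] .###. => #  t=0,i=0
  [13] .##.# => .  t=1,i=0
  [12] .##.. => #  t=4,i=6
  [11] .#.## => .  t=1,i=9
  [10] .#.#. => .  t=1,i=3
  [9] .#..# => .  t=4,i=0
  [8] .#... => #  t=2,i=9
  [7] ..### => #  t=0,i=10
  [6] ..##. => #  t=2,i=1
  [5] ..#.# => #  t=8,i=4
  [4] ..#.. => .  t=4,i=2
  [3] ...## => #  t=2,i=0
  [2] ...#. => #  t=4,i=9
  [1] ....# => .  t=5,i=3
  [0] ..... => .  t=5,i=1
  bits 01001111001100011101000111101100 = 1328665068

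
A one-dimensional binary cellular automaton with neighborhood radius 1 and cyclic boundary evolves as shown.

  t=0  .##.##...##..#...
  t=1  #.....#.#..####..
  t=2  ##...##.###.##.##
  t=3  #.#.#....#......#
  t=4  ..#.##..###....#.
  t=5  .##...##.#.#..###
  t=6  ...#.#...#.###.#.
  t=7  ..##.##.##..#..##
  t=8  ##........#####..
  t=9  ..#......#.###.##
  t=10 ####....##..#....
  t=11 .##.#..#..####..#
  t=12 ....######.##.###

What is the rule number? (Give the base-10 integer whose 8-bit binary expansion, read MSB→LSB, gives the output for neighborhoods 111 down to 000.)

150

  ###|#  b7=1 t=1,i=12
  ##.|.  b6=0 t=0,i=2
  #.#|.  b5=0 t=0,i=3
  #..|#  b4=1 t=0,i=6
  .##|.  b3=0 t=0,i=1
  .#.|#  b2=1 t=0,i=13
  ..#|#  b1=1 t=0,i=0
  ...|.  b0=0 t=0,i=7
  bits 10010110 = 150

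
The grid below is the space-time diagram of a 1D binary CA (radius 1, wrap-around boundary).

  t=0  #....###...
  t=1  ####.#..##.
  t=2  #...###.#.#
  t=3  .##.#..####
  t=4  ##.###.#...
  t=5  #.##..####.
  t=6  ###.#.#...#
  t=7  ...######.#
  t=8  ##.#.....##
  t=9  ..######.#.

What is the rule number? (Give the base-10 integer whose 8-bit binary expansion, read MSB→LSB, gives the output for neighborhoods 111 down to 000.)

  ### -> .   bit 7 = 0  t=0,i=6
  ##. -> .   bit 6 = 0  t=0,i=7
  #.# -> #   bit 5 = 1  t=1,i=4
  #.. -> #   bit 4 = 1  t=0,i=1
  .## -> #   bit 3 = 1  t=0,i=5
  .#. -> #   bit 2 = 1  t=0,i=0
  ..# -> .   bit 1 = 0  t=0,i=4
  ... -> #   bit 0 = 1  t=0,i=2
  bits 00111101 = 61

61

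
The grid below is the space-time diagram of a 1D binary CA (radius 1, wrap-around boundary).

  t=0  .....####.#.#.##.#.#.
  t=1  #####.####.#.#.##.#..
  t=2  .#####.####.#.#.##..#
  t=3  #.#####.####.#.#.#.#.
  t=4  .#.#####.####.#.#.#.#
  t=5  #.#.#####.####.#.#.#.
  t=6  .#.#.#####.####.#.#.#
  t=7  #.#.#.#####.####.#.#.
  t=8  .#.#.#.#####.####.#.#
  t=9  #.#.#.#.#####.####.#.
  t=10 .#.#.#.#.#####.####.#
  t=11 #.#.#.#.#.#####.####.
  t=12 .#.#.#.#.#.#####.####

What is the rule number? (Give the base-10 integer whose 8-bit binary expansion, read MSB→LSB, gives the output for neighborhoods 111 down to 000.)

227

  ### -> #   bit 7 = 1  t=0,i=6
  ##. -> #   bit 6 = 1  t=0,i=8
  #.# -> #   bit 5 = 1  t=0,i=9
  #.. -> .   bit 4 = 0  t=0,i=20
  .## -> .   bit 3 = 0  t=0,i=5
  .#. -> .   bit 2 = 0  t=0,i=10
  ..# -> #   bit 1 = 1  t=0,i=4
  ... -> #   bit 0 = 1  t=0,i=0
  bits 11100011 = 227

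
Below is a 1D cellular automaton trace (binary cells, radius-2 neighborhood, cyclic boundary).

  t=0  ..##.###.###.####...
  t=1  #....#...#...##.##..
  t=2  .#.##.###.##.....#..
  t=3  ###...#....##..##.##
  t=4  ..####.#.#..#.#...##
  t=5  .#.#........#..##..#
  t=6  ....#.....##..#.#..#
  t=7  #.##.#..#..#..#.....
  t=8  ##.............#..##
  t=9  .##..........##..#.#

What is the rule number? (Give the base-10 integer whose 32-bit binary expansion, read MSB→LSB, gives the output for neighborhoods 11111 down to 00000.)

  [31] ##### => .  t=3,i=0
  [30] ####. => .  t=0,i=15
  [29] ###.# => .  t=0,i=7
  [28] ###.. => #  t=0,i=16
  [27] ##.## => .  t=0,i=4
  [26] ##.#. => .  t=4,i=6
  [25] ##..# => .  t=1,i=18
  [24] ##... => #  t=0,i=17
  [23] #.### => #  t=0,i=5
  [22] #.##. => .  t=1,i=16
  [21] #.#.# => .  t=4,i=7
  [20] #.#.. => .  t=4,i=9
  [19] #..## => #  t=3,i=14
  [18] #..#. => .  t=1,i=19
  [17] #...# => #  t=1,i=7
  [16] #.... => .  t=0,i=18
  [15] .#### => #  t=0,i=14
  [14] .###. => .  t=0,i=6
  [13] .##.# => .  t=0,i=3
  [12] .##.. => #  t=1,i=17
  [11] .#.## => #  t=2,i=2
  [10] .#.#. => .  t=4,i=8
  [9] .#..# => .  t=4,i=10
  [8] .#... => #  t=1,i=1
  [7] ..### => .  t=4,i=2
  [6] ..##. => .  t=0,i=2
  [5] ..#.# => #  t=2,i=1
  [4] ..#.. => .  t=1,i=0
  [3] ...## => .  t=0,i=1
  [2] ...#. => #  t=1,i=4
  [1] ....# => #  t=0,i=0
  [0] ..... => .  t=0,i=19
  bits 00010001100010101001100100100110 = 294295846

294295846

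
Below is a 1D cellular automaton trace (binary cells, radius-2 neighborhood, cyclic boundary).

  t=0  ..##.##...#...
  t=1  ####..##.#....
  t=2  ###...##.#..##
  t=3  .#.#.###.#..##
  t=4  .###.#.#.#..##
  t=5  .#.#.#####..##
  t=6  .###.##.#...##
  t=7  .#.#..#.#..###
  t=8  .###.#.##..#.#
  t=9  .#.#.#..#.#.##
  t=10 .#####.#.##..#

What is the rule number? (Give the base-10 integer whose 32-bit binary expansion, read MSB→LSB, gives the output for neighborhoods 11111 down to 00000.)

  nb #####: next=.  (t=2,i=0, bit31=0)
  nb ####.: next=#  (t=1,i=2, bit30=1)
  nb ###.#: next=#  (t=3,i=7, bit29=1)
  nb ###..: next=.  (t=1,i=3, bit28=0)
  nb ##.##: next=.  (t=0,i=4, bit27=0)
  nb ##.#.: next=.  (t=1,i=8, bit26=0)
  nb ##..#: next=.  (t=1,i=4, bit25=0)
  nb ##...: next=#  (t=0,i=7, bit24=1)
  nb #.###: next=#  (t=3,i=5, bit23=1)
  nb #.##.: next=.  (t=0,i=5, bit22=0)
  nb #.#.#: next=#  (t=3,i=1, bit21=1)
  nb #.#..: next=#  (t=1,i=9, bit20=1)
  nb #..##: next=.  (t=1,i=5, bit19=0)
  nb #..#.: next=#  (t=7,i=5, bit18=1)
  nb #...#: next=.  (t=0,i=8, bit17=0)
  nb #....: next=.  (t=0,i=12, bit16=0)
  nb .####: next=#  (t=1,i=1, bit15=1)
  nb .###.: next=.  (t=3,i=6, bit14=0)
  nb .##.#: next=#  (t=0,i=3, bit13=1)
  nb .##..: next=#  (t=0,i=6, bit12=1)
  nb .#.##: next=.  (t=3,i=4, bit11=0)
  nb .#.#.: next=#  (t=3,i=2, bit10=1)
  nb .#..#: next=.  (t=2,i=10, bit9=0)
  nb .#...: next=.  (t=0,i=11, bit8=0)
  nb ..###: next=#  (t=1,i=0, bit7=1)
  nb ..##.: next=#  (t=0,i=2, bit6=1)
  nb ..#.#: next=.  (t=7,i=6, bit5=0)
  nb ..#..: next=.  (t=0,i=10, bit4=0)
  nb ...##: next=#  (t=0,i=1, bit3=1)
  nb ...#.: next=#  (t=0,i=9, bit2=1)
  nb ....#: next=#  (t=0,i=0, bit1=1)
  nb .....: next=.  (t=0,i=13, bit0=0)
  bits 01100001101101001011010011001110 = 1639232718

1639232718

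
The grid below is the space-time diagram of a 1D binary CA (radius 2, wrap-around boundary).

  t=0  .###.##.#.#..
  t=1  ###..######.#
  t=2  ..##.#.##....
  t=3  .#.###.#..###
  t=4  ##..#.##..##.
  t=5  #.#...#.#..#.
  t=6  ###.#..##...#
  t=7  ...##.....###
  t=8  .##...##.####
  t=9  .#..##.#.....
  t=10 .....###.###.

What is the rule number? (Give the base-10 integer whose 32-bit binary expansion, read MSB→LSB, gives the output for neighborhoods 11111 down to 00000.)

2524144777

  [31] ##### => #  t=1,i=7
  [30] ####. => .  t=1,i=1
  [29] ###.# => .  t=0,i=3
  [28] ###.. => #  t=1,i=2
  [27] ##.## => .  t=0,i=4
  [26] ##.#. => #  t=0,i=7
  [25] ##..# => #  t=1,i=3
  [24] ##... => .  t=2,i=9
  [23] #.### => .  t=1,i=12
  [22] #.##. => #  t=0,i=5
  [21] #.#.# => #  t=0,i=8
  [20] #.#.. => #  t=0,i=10
  [19] #..## => .  t=1,i=4
  [18] #..#. => .  t=4,i=3
  [17] #...# => #  t=0,i=12
  [16] #.... => #  t=2,i=10
  [15] .#### => .  t=1,i=0
  [14] .###. => #  t=0,i=2
  [13] .##.# => #  t=0,i=6
  [12] .##.. => .  t=2,i=8
  [11] .#.## => .  t=2,i=6
  [10] .#.#. => #  t=0,i=9
  [9] .#..# => .  t=3,i=8
  [8] .#... => .  t=0,i=11
  [7] ..### => #  t=0,i=1
  [6] ..##. => .  t=2,i=2
  [5] ..#.# => .  t=4,i=4
  [4] ..#.. => .  t=9,i=1
  [3] ...## => #  t=0,i=0
  [2] ...#. => .  t=5,i=5
  [1] ....# => .  t=2,i=0
  [0] ..... => #  t=2,i=11
  bits 10010110011100110110010010001001 = 2524144777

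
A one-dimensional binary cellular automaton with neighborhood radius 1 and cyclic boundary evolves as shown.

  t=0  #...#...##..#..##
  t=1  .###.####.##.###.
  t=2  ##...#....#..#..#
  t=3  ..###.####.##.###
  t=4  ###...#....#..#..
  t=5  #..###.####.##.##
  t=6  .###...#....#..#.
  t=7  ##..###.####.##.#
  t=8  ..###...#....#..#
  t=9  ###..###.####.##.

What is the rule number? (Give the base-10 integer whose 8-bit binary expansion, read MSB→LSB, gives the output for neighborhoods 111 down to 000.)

27

  ###|.  b7=0 t=0,i=16
  ##.|.  b6=0 t=0,i=0
  #.#|.  b5=0 t=1,i=4
  #..|#  b4=1 t=0,i=1
  .##|#  b3=1 t=0,i=8
  .#.|.  b2=0 t=0,i=4
  ..#|#  b1=1 t=0,i=3
  ...|#  b0=1 t=0,i=2
  bits 00011011 = 27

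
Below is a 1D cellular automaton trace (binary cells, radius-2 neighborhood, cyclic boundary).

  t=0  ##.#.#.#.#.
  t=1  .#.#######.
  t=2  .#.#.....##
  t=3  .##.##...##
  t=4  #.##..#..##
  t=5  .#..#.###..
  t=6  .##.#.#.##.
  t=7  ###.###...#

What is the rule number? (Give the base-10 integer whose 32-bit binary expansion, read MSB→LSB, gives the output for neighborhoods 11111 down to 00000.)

464070512

  ##### -> .   bit 31 = 0  t=1,i=5
  ####. -> .   bit 30 = 0  t=1,i=8
  ###.# -> .   bit 29 = 0  t=4,i=0
  ###.. -> #   bit 28 = 1  t=1,i=9
  ##.## -> #   bit 27 = 1  t=3,i=0
  ##.#. -> .   bit 26 = 0  t=0,i=2
  ##..# -> #   bit 25 = 1  t=1,i=10
  ##... -> #   bit 24 = 1  t=3,i=6
  #.### -> #   bit 23 = 1  t=1,i=3
  #.##. -> .   bit 22 = 0  t=0,i=0
  #.#.# -> #   bit 21 = 1  t=0,i=3
  #.#.. -> .   bit 20 = 0  t=2,i=3
  #..## -> #   bit 19 = 1  t=4,i=8
  #..#. -> .   bit 18 = 0  t=1,i=0
  #...# -> .   bit 17 = 0  t=3,i=7
  #.... -> #   bit 16 = 1  t=2,i=5
  .#### -> .   bit 15 = 0  t=1,i=4
  .###. -> .   bit 14 = 0  t=4,i=10
  .##.# -> #   bit 13 = 1  t=0,i=1
  .##.. -> .   bit 12 = 0  t=3,i=5
  .#.## -> .   bit 11 = 0  t=0,i=10
  .#.#. -> #   bit 10 = 1  t=0,i=4
  .#..# -> #   bit 9 = 1  t=4,i=7
  .#... -> #   bit 8 = 1  t=2,i=4
  ..### -> .   bit 7 = 0  t=4,i=9
  ..##. -> #   bit 6 = 1  t=2,i=9
  ..#.# -> #   bit 5 = 1  t=1,i=1
  ..#.. -> #   bit 4 = 1  t=4,i=6
  ...## -> .   bit 3 = 0  t=2,i=8
  ...#. -> .   bit 2 = 0  t=5,i=0
  ....# -> .   bit 1 = 0  t=2,i=7
  ..... -> .   bit 0 = 0  t=2,i=6
  bits 00011011101010010010011101110000 = 464070512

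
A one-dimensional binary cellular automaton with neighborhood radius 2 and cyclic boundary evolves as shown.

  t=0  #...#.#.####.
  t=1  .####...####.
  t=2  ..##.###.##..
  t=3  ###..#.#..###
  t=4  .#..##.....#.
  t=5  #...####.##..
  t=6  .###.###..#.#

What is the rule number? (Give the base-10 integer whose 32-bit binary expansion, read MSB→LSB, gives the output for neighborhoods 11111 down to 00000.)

  #####|.  b31=0 t=3,i=0
  ####.|#  b30=1 t=0,i=10
  ###.#|#  b29=1 t=0,i=11
  ###..|.  b28=0 t=1,i=4
  ##.##|.  b27=0 t=2,i=4
  ##.#.|.  b26=0 t=0,i=12
  ##..#|.  b25=0 t=1,i=12
  ##...|#  b24=1 t=1,i=5
  #.###|#  b23=1 t=0,i=8
  #.##.|.  b22=0 t=2,i=9
  #.#.#|.  b21=0 t=0,i=6
  #.#..|.  b20=0 t=0,i=0
  #..##|.  b19=0 t=1,i=0
  #..#.|#  b18=1 t=3,i=4
  #...#|#  b17=1 t=0,i=2
  #....|#  b16=1 t=2,i=12
  .####|#  b15=1 t=0,i=9
  .###.|.  b14=0 t=2,i=6
  .##.#|.  b13=0 t=2,i=3
  .##..|#  b12=1 t=2,i=10
  .#.##|.  b11=0 t=0,i=7
  .#.#.|.  b10=0 t=0,i=5
  .#..#|.  b9=0 t=3,i=8
  .#...|#  b8=1 t=0,i=1
  ..###|.  b7=0 t=1,i=1
  ..##.|#  b6=1 t=2,i=2
  ..#.#|#  b5=1 t=0,i=4
  ..#..|.  b4=0 t=4,i=1
  ...##|#  b3=1 t=1,i=7
  ...#.|#  b2=1 t=0,i=3
  ....#|#  b1=1 t=2,i=0
  .....|.  b0=0 t=4,i=8
  bits 01100001100001111001000101101110 = 1636274542

1636274542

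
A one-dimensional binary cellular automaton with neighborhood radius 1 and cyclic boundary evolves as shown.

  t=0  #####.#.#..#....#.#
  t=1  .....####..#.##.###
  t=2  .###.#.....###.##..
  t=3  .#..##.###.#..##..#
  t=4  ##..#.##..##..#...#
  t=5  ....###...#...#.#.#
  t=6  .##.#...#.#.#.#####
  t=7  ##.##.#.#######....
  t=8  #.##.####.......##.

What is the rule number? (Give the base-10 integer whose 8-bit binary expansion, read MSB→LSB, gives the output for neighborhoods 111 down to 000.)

45

  ### -> .   bit 7 = 0  t=0,i=0
  ##. -> .   bit 6 = 0  t=0,i=4
  #.# -> #   bit 5 = 1  t=0,i=5
  #.. -> .   bit 4 = 0  t=0,i=9
  .## -> #   bit 3 = 1  t=0,i=18
  .#. -> #   bit 2 = 1  t=0,i=6
  ..# -> .   bit 1 = 0  t=0,i=10
  ... -> #   bit 0 = 1  t=0,i=13
  bits 00101101 = 45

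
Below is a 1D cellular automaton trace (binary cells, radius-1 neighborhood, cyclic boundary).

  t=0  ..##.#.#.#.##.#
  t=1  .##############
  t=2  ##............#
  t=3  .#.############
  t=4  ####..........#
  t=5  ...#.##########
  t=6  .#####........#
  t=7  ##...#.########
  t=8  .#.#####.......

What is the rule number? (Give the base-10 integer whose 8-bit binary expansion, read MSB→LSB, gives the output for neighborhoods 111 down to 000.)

111

  nb ###: next=.  (t=1,i=2, bit7=0)
  nb ##.: next=#  (t=0,i=3, bit6=1)
  nb #.#: next=#  (t=0,i=4, bit5=1)
  nb #..: next=.  (t=0,i=0, bit4=0)
  nb .##: next=#  (t=0,i=2, bit3=1)
  nb .#.: next=#  (t=0,i=5, bit2=1)
  nb ..#: next=#  (t=0,i=1, bit1=1)
  nb ...: next=#  (t=2,i=3, bit0=1)
  bits 01101111 = 111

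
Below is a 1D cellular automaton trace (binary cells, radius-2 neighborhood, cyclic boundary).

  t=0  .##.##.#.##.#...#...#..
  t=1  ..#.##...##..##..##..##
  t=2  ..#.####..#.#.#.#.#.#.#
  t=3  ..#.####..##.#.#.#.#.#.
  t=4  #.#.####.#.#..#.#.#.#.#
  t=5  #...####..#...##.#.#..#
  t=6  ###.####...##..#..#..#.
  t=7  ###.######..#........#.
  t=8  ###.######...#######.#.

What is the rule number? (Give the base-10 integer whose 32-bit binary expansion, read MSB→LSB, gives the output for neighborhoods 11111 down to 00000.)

4056675747

  [31] ##### => #  t=7,i=6
  [30] ####. => #  t=2,i=6
  [29] ###.# => #  t=4,i=7
  [28] ###.. => #  t=2,i=7
  [27] ##.## => .  t=0,i=3
  [26] ##.#. => .  t=0,i=6
  [25] ##..# => .  t=1,i=0
  [24] ##... => #  t=1,i=6
  [23] #.### => #  t=2,i=4
  [22] #.##. => #  t=0,i=4
  [21] #.#.# => .  t=0,i=7
  [20] #.#.. => .  t=0,i=12
  [19] #..## => #  t=1,i=12
  [18] #..#. => .  t=1,i=1
  [17] #...# => #  t=0,i=14
  [16] #.... => #  t=7,i=14
  [15] .#### => #  t=2,i=5
  [14] .###. => #  t=6,i=1
  [13] .##.# => #  t=0,i=2
  [12] .##.. => #  t=1,i=5
  [11] .#.## => .  t=0,i=8
  [10] .#.#. => #  t=2,i=11
  [9] .#..# => .  t=2,i=0
  [8] .#... => #  t=0,i=13
  [7] ..### => #  t=5,i=4
  [6] ..##. => .  t=0,i=1
  [5] ..#.# => #  t=1,i=2
  [4] ..#.. => .  t=0,i=16
  [3] ...## => .  t=0,i=0
  [2] ...#. => .  t=0,i=15
  [1] ....# => #  t=7,i=19
  [0] ..... => #  t=7,i=15
  bits 11110001110010111111010110100011 = 4056675747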